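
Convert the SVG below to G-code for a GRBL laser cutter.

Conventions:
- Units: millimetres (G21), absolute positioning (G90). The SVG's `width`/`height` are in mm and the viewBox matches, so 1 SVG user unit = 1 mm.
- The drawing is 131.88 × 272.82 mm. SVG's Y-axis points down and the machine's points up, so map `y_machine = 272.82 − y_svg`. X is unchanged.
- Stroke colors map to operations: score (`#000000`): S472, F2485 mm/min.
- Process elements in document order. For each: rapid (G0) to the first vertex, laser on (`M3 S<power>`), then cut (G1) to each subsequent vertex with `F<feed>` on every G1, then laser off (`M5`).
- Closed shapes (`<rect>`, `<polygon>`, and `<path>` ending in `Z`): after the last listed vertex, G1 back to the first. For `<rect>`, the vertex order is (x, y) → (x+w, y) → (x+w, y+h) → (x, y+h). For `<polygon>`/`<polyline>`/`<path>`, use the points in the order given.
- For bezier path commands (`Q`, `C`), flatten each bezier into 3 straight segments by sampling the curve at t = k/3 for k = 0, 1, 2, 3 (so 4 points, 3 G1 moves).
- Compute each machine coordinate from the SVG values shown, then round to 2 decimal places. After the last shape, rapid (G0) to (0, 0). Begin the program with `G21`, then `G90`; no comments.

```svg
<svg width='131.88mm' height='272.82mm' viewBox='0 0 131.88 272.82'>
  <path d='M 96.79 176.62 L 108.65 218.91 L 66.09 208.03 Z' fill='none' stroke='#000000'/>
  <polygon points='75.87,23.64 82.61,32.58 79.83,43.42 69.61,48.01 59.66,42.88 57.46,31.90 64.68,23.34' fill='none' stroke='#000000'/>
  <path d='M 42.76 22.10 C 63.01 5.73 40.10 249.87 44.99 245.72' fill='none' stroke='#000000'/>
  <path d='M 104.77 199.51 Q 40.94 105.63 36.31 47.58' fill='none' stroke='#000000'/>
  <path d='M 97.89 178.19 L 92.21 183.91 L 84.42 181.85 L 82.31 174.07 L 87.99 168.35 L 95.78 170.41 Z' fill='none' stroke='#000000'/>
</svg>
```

G21
G90
G0 X96.79 Y96.20
M3 S472
G1 X108.65 Y53.91 F2485
G1 X66.09 Y64.79 F2485
G1 X96.79 Y96.20 F2485
M5
G0 X75.87 Y249.18
M3 S472
G1 X82.61 Y240.24 F2485
G1 X79.83 Y229.40 F2485
G1 X69.61 Y224.81 F2485
G1 X59.66 Y229.94 F2485
G1 X57.46 Y240.92 F2485
G1 X64.68 Y249.48 F2485
G1 X75.87 Y249.18 F2485
M5
G0 X42.76 Y250.72
M3 S472
G1 X51.25 Y199.10 F2485
G1 X46.74 Y86.87 F2485
G1 X44.99 Y27.10 F2485
M5
G0 X104.77 Y73.31
M3 S472
G1 X68.79 Y131.92 F2485
G1 X45.97 Y182.56 F2485
G1 X36.31 Y225.24 F2485
M5
G0 X97.89 Y94.63
M3 S472
G1 X92.21 Y88.91 F2485
G1 X84.42 Y90.97 F2485
G1 X82.31 Y98.75 F2485
G1 X87.99 Y104.47 F2485
G1 X95.78 Y102.41 F2485
G1 X97.89 Y94.63 F2485
M5
G0 X0.00 Y0.00

1 u = 1 mm; y_m = 272.82 − y.

[1] `<path>` regular polygon, #000000→score S472 F2485: (96.79,96.20) → (108.65,53.91) → (66.09,64.79) → (96.79,96.20) (closed)

[2] `<polygon>` regular polygon, #000000→score S472 F2485: (75.87,249.18) → (82.61,240.24) → (79.83,229.40) → (69.61,224.81) → (59.66,229.94) → (57.46,240.92) → (64.68,249.48) → (75.87,249.18) (closed)

[3] `<path>` cubic bezier, #000000→score S472 F2485: (42.76,250.72) → (51.25,199.10) → (46.74,86.87) → (44.99,27.10)

[4] `<path>` quadratic bezier, #000000→score S472 F2485: (104.77,73.31) → (68.79,131.92) → (45.97,182.56) → (36.31,225.24)

[5] `<path>` regular polygon, #000000→score S472 F2485: (97.89,94.63) → (92.21,88.91) → (84.42,90.97) → (82.31,98.75) → (87.99,104.47) → (95.78,102.41) → (97.89,94.63) (closed)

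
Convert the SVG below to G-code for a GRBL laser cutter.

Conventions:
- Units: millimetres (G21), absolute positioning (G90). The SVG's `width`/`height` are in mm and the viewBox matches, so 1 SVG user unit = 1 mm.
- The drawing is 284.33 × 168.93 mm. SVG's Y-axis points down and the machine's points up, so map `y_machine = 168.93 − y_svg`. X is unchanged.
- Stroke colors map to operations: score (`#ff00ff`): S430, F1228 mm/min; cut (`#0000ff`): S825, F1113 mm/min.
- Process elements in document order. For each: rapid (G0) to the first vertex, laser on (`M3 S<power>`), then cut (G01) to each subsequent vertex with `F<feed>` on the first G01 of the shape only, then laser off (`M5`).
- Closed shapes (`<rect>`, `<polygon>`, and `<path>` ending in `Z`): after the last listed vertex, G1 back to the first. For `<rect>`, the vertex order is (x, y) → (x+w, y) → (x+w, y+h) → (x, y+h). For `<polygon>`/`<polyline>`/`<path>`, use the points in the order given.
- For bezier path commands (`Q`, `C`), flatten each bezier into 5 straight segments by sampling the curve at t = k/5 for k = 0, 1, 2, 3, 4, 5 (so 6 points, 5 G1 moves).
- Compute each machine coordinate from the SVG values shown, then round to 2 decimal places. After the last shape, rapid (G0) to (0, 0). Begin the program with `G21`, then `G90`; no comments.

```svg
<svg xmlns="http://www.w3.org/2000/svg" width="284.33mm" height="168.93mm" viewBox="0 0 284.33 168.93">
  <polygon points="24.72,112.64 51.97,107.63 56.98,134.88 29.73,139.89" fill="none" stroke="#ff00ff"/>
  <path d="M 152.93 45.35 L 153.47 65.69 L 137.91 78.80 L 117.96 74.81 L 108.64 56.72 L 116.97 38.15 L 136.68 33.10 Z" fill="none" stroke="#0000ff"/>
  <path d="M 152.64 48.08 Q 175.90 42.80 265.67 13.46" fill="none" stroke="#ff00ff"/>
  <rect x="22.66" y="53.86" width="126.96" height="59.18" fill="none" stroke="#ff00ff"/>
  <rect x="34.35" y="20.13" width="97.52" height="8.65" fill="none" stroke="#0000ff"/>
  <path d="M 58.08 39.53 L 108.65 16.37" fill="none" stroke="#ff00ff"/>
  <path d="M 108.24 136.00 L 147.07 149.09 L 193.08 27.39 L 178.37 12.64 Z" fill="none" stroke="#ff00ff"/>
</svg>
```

viewBox `0 0 284.33 168.93` with mm width/height → 1 unit = 1 mm. Flip: y_m = 168.93 − y_svg.

**Shape 1** — `<polygon>` regular polygon, stroke `#ff00ff` → score (S430, F1228). Machine vertices: (24.72,56.29) → (51.97,61.30) → (56.98,34.05) → (29.73,29.04) → (24.72,56.29). Closed: final G1 returns to the first vertex.

**Shape 2** — `<path>` regular polygon, stroke `#0000ff` → cut (S825, F1113). Machine vertices: (152.93,123.58) → (153.47,103.24) → (137.91,90.13) → (117.96,94.12) → (108.64,112.21) → (116.97,130.78) → (136.68,135.83) → (152.93,123.58). Closed: final G1 returns to the first vertex.

**Shape 3** — `<path>` quadratic bezier, stroke `#ff00ff` → score (S430, F1228). Control points (SVG): P0=(152.64,48.08), P1=(175.90,42.80), P2=(265.67,13.46); sampled at t=k/5. Machine vertices: (152.64,120.85) → (164.60,123.92) → (181.89,128.92) → (204.50,135.85) → (232.42,144.70) → (265.67,155.47). Open path.

**Shape 4** — `<rect>` rectangle, stroke `#ff00ff` → score (S430, F1228). Machine vertices: (22.66,115.07) → (149.62,115.07) → (149.62,55.89) → (22.66,55.89) → (22.66,115.07). Closed: final G1 returns to the first vertex.

**Shape 5** — `<rect>` rectangle, stroke `#0000ff` → cut (S825, F1113). Machine vertices: (34.35,148.80) → (131.87,148.80) → (131.87,140.15) → (34.35,140.15) → (34.35,148.80). Closed: final G1 returns to the first vertex.

**Shape 6** — `<path>` line segment, stroke `#ff00ff` → score (S430, F1228). Machine vertices: (58.08,129.40) → (108.65,152.56). Open path.

**Shape 7** — `<path>` closed polygon, stroke `#ff00ff` → score (S430, F1228). Machine vertices: (108.24,32.93) → (147.07,19.84) → (193.08,141.54) → (178.37,156.29) → (108.24,32.93). Closed: final G1 returns to the first vertex.

G21
G90
G0 X24.72 Y56.29
M3 S430
G01 X51.97 Y61.30 F1228
G01 X56.98 Y34.05
G01 X29.73 Y29.04
G01 X24.72 Y56.29
M5
G0 X152.93 Y123.58
M3 S825
G01 X153.47 Y103.24 F1113
G01 X137.91 Y90.13
G01 X117.96 Y94.12
G01 X108.64 Y112.21
G01 X116.97 Y130.78
G01 X136.68 Y135.83
G01 X152.93 Y123.58
M5
G0 X152.64 Y120.85
M3 S430
G01 X164.60 Y123.92 F1228
G01 X181.89 Y128.92
G01 X204.50 Y135.85
G01 X232.42 Y144.70
G01 X265.67 Y155.47
M5
G0 X22.66 Y115.07
M3 S430
G01 X149.62 Y115.07 F1228
G01 X149.62 Y55.89
G01 X22.66 Y55.89
G01 X22.66 Y115.07
M5
G0 X34.35 Y148.80
M3 S825
G01 X131.87 Y148.80 F1113
G01 X131.87 Y140.15
G01 X34.35 Y140.15
G01 X34.35 Y148.80
M5
G0 X58.08 Y129.40
M3 S430
G01 X108.65 Y152.56 F1228
M5
G0 X108.24 Y32.93
M3 S430
G01 X147.07 Y19.84 F1228
G01 X193.08 Y141.54
G01 X178.37 Y156.29
G01 X108.24 Y32.93
M5
G0 X0.00 Y0.00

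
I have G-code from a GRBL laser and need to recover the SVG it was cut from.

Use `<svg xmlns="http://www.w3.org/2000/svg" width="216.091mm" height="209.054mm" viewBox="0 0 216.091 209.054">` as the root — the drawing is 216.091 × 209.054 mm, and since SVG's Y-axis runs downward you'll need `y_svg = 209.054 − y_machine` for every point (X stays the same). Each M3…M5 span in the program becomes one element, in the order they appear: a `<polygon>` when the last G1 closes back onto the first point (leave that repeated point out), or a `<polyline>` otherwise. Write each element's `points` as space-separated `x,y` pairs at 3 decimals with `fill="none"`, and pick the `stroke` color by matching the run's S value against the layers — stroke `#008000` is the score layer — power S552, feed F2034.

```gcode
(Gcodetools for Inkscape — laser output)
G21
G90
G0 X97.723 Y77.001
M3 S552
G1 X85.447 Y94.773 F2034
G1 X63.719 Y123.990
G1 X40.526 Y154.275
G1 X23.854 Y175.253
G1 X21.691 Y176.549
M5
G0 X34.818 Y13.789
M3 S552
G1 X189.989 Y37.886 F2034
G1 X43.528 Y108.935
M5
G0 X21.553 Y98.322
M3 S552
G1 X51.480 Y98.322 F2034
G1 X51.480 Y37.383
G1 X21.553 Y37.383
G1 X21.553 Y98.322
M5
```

<svg xmlns="http://www.w3.org/2000/svg" width="216.091mm" height="209.054mm" viewBox="0 0 216.091 209.054">
  <polyline points="97.723,132.053 85.447,114.281 63.719,85.064 40.526,54.779 23.854,33.801 21.691,32.505" fill="none" stroke="#008000"/>
  <polyline points="34.818,195.265 189.989,171.168 43.528,100.119" fill="none" stroke="#008000"/>
  <polygon points="21.553,110.732 51.480,110.732 51.480,171.671 21.553,171.671" fill="none" stroke="#008000"/>
</svg>

Each laser-on run becomes one SVG element. Flip Y back into SVG space with y_svg = 209.054 − y_machine. Every run uses S552, so all elements get stroke `#008000` (score).

Run 1: The run is open, so emit a `<polyline>` with points (Y-flipped): 97.723,132.053 85.447,114.281 63.719,85.064 40.526,54.779 23.854,33.801 21.691,32.505.

Run 2: The run is open, so emit a `<polyline>` with points (Y-flipped): 34.818,195.265 189.989,171.168 43.528,100.119.

Run 3: The run returns to its start, so emit a `<polygon>` with points (Y-flipped): 21.553,110.732 51.480,110.732 51.480,171.671 21.553,171.671.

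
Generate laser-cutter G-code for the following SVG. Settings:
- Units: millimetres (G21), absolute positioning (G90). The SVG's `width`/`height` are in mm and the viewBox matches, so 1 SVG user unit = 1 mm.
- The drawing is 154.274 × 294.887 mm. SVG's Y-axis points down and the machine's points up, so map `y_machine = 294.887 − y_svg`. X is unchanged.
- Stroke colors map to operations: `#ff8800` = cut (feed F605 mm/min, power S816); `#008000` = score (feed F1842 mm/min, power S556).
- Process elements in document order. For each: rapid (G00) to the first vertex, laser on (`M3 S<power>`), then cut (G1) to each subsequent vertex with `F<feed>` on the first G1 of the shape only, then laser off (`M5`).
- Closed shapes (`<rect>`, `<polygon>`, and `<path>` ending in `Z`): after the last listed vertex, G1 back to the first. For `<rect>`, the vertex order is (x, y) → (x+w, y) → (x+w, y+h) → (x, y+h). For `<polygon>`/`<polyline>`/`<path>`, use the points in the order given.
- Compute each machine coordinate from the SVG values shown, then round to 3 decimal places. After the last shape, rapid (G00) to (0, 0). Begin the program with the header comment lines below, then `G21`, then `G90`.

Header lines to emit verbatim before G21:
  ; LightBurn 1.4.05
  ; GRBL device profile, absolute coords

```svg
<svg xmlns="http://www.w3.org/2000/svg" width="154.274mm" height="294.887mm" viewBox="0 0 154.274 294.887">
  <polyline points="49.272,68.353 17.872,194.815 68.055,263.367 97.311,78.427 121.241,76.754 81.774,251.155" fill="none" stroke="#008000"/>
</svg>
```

viewBox `0 0 154.274 294.887` with mm width/height → 1 unit = 1 mm. Flip: y_m = 294.887 − y_svg.

**Shape 1** — `<polyline>` open polyline, stroke `#008000` → score (S556, F1842). Machine vertices: (49.272,226.534) → (17.872,100.072) → (68.055,31.520) → (97.311,216.460) → (121.241,218.133) → (81.774,43.732). Open path.

; LightBurn 1.4.05
; GRBL device profile, absolute coords
G21
G90
G00 X49.272 Y226.534
M3 S556
G1 X17.872 Y100.072 F1842
G1 X68.055 Y31.520
G1 X97.311 Y216.460
G1 X121.241 Y218.133
G1 X81.774 Y43.732
M5
G00 X0.000 Y0.000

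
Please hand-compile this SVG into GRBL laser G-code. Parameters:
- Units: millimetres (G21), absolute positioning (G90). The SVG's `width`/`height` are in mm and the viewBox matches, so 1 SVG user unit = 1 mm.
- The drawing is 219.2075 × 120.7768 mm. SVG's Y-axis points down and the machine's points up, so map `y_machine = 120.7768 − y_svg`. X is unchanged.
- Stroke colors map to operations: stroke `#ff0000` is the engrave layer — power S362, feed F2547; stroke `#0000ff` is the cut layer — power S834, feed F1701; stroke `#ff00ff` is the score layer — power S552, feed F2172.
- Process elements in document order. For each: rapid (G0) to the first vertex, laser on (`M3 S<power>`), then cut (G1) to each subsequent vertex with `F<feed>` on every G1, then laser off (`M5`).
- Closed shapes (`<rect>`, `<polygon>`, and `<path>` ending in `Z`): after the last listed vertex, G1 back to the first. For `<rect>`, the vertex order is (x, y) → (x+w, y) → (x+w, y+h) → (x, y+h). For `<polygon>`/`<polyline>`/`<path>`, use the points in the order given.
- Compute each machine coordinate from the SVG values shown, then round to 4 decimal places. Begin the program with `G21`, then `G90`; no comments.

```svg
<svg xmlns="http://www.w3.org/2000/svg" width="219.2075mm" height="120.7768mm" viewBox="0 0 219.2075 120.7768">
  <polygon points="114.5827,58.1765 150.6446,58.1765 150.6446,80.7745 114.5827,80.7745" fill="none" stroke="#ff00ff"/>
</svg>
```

G21
G90
G0 X114.5827 Y62.6003
M3 S552
G1 X150.6446 Y62.6003 F2172
G1 X150.6446 Y40.0023 F2172
G1 X114.5827 Y40.0023 F2172
G1 X114.5827 Y62.6003 F2172
M5

viewBox `0 0 219.2075 120.7768` with mm width/height → 1 unit = 1 mm. Flip: y_m = 120.7768 − y_svg.

**Shape 1** — `<polygon>` rectangle, stroke `#ff00ff` → score (S552, F2172). Machine vertices: (114.5827,62.6003) → (150.6446,62.6003) → (150.6446,40.0023) → (114.5827,40.0023) → (114.5827,62.6003). Closed: final G1 returns to the first vertex.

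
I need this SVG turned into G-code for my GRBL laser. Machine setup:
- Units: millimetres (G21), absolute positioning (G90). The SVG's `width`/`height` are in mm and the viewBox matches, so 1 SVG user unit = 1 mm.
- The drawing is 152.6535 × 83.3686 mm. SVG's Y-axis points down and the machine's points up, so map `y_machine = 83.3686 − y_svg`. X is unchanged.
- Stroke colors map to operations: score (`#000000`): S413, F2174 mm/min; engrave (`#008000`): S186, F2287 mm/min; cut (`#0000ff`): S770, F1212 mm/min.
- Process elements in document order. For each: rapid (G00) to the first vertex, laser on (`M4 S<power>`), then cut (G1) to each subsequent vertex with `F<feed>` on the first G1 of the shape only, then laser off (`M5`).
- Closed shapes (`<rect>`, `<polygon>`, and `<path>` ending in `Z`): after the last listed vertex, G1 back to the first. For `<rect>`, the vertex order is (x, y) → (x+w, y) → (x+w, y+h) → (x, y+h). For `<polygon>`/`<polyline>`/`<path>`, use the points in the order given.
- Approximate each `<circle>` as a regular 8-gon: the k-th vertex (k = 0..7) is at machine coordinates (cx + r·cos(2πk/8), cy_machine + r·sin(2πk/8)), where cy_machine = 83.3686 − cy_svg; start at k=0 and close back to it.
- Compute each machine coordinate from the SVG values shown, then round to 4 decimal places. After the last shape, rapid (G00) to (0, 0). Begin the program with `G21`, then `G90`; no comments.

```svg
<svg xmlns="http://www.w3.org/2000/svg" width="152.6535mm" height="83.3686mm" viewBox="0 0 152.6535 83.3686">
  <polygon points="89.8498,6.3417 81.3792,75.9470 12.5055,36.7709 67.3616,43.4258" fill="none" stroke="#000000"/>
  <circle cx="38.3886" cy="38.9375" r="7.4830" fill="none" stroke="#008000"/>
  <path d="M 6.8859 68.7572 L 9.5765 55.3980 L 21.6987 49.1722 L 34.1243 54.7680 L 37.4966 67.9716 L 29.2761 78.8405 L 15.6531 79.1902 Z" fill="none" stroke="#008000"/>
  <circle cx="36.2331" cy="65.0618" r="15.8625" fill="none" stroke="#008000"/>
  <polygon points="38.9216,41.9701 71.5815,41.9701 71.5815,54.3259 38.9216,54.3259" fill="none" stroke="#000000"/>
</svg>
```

G21
G90
G00 X89.8498 Y77.0269
M4 S413
G1 X81.3792 Y7.4216 F2174
G1 X12.5055 Y46.5977
G1 X67.3616 Y39.9428
G1 X89.8498 Y77.0269
M5
G00 X45.8716 Y44.4311
M4 S186
G1 X43.6799 Y49.7224 F2287
G1 X38.3886 Y51.9141
G1 X33.0973 Y49.7224
G1 X30.9056 Y44.4311
G1 X33.0973 Y39.1398
G1 X38.3886 Y36.9481
G1 X43.6799 Y39.1398
G1 X45.8716 Y44.4311
M5
G00 X6.8859 Y14.6114
M4 S186
G1 X9.5765 Y27.9706 F2287
G1 X21.6987 Y34.1964
G1 X34.1243 Y28.6006
G1 X37.4966 Y15.3970
G1 X29.2761 Y4.5281
G1 X15.6531 Y4.1784
G1 X6.8859 Y14.6114
M5
G00 X52.0956 Y18.3068
M4 S186
G1 X47.4496 Y29.5233 F2287
G1 X36.2331 Y34.1693
G1 X25.0166 Y29.5233
G1 X20.3706 Y18.3068
G1 X25.0166 Y7.0903
G1 X36.2331 Y2.4443
G1 X47.4496 Y7.0903
G1 X52.0956 Y18.3068
M5
G00 X38.9216 Y41.3985
M4 S413
G1 X71.5815 Y41.3985 F2174
G1 X71.5815 Y29.0427
G1 X38.9216 Y29.0427
G1 X38.9216 Y41.3985
M5
G00 X0.0000 Y0.0000

viewBox `0 0 152.6535 83.3686` with mm width/height → 1 unit = 1 mm. Flip: y_m = 83.3686 − y_svg.

**Shape 1** — `<polygon>` closed polygon, stroke `#000000` → score (S413, F2174). Machine vertices: (89.8498,77.0269) → (81.3792,7.4216) → (12.5055,46.5977) → (67.3616,39.9428) → (89.8498,77.0269). Closed: final G1 returns to the first vertex.

**Shape 2** — `<circle>` circle, stroke `#008000` → engrave (S186, F2287). Machine vertices: (45.8716,44.4311) → (43.6799,49.7224) → (38.3886,51.9141) → (33.0973,49.7224) → (30.9056,44.4311) → (33.0973,39.1398) → (38.3886,36.9481) → (43.6799,39.1398) → (45.8716,44.4311). Closed: final G1 returns to the first vertex.

**Shape 3** — `<path>` regular polygon, stroke `#008000` → engrave (S186, F2287). Machine vertices: (6.8859,14.6114) → (9.5765,27.9706) → (21.6987,34.1964) → (34.1243,28.6006) → (37.4966,15.3970) → (29.2761,4.5281) → (15.6531,4.1784) → (6.8859,14.6114). Closed: final G1 returns to the first vertex.

**Shape 4** — `<circle>` circle, stroke `#008000` → engrave (S186, F2287). Machine vertices: (52.0956,18.3068) → (47.4496,29.5233) → (36.2331,34.1693) → (25.0166,29.5233) → (20.3706,18.3068) → (25.0166,7.0903) → (36.2331,2.4443) → (47.4496,7.0903) → (52.0956,18.3068). Closed: final G1 returns to the first vertex.

**Shape 5** — `<polygon>` rectangle, stroke `#000000` → score (S413, F2174). Machine vertices: (38.9216,41.3985) → (71.5815,41.3985) → (71.5815,29.0427) → (38.9216,29.0427) → (38.9216,41.3985). Closed: final G1 returns to the first vertex.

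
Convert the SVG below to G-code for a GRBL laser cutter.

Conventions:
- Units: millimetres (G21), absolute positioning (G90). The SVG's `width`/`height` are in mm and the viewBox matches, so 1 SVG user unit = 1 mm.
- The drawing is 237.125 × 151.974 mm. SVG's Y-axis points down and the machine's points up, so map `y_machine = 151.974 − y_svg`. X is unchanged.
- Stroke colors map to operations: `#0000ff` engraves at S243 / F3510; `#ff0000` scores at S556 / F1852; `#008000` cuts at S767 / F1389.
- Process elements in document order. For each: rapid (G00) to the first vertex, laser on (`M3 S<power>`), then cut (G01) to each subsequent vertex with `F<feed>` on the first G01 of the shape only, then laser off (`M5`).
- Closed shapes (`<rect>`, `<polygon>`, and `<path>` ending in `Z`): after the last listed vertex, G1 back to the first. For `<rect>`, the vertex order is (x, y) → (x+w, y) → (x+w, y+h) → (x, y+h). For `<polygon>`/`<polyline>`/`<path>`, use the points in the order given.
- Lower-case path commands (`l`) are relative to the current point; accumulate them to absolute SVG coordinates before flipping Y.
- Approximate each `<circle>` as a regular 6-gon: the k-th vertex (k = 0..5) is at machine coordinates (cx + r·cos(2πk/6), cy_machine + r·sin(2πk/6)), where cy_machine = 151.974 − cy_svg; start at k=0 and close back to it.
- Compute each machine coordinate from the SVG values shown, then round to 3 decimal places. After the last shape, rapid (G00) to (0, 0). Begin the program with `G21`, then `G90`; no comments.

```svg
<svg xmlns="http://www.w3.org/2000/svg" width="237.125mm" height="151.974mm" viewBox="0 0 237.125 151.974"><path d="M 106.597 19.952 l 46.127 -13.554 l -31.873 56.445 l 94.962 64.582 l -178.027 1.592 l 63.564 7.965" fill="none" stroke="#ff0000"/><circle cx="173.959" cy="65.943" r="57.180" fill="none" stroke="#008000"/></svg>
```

G21
G90
G00 X106.597 Y132.022
M3 S556
G01 X152.724 Y145.576 F1852
G01 X120.851 Y89.131
G01 X215.813 Y24.549
G01 X37.786 Y22.957
G01 X101.350 Y14.992
M5
G00 X231.139 Y86.031
M3 S767
G01 X202.549 Y135.550 F1389
G01 X145.369 Y135.550
G01 X116.779 Y86.031
G01 X145.369 Y36.512
G01 X202.549 Y36.512
G01 X231.139 Y86.031
M5
G00 X0.000 Y0.000

Since the viewBox matches the mm dimensions, user units are millimetres directly. The only transform is the Y-flip y_m = 151.974 − y_svg.

Shape 1 is a open polyline drawn with `<path>`. Its stroke #ff0000 means score at S556, F1852. After flipping Y the toolpath is (106.597,132.022) → (152.724,145.576) → (120.851,89.131) → (215.813,24.549) → (37.786,22.957) → (101.350,14.992).

Shape 2 is a circle drawn with `<circle>`. Its stroke #008000 means cut at S767, F1389. After flipping Y the toolpath is (231.139,86.031) → (202.549,135.550) → (145.369,135.550) → (116.779,86.031) → (145.369,36.512) → (202.549,36.512) → (231.139,86.031), returning to the start.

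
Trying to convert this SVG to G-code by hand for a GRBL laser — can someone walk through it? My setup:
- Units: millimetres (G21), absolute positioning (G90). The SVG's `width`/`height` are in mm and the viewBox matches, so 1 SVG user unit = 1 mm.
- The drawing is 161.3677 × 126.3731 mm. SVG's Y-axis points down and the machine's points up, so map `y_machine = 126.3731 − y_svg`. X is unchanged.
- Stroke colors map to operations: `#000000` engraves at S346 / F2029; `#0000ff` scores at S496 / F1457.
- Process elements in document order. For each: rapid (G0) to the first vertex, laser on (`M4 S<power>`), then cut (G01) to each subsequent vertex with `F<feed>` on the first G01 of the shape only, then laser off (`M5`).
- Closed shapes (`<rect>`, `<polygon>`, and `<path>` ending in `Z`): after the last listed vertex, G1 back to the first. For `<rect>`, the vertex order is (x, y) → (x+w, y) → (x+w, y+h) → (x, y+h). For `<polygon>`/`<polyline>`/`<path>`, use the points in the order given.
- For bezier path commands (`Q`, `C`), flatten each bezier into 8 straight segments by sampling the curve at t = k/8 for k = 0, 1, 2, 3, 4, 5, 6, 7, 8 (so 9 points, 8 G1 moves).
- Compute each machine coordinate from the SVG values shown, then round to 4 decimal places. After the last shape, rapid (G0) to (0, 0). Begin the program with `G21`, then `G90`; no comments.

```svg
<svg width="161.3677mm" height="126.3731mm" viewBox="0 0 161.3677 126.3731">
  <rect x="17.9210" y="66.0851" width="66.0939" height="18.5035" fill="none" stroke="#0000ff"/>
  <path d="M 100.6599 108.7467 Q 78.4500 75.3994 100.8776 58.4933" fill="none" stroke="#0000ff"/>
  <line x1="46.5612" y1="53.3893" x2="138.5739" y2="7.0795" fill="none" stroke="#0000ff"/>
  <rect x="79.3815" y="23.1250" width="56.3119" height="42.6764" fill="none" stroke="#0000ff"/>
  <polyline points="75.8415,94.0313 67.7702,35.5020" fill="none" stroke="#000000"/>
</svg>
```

G21
G90
G0 X17.9210 Y60.2880
M4 S496
G01 X84.0149 Y60.2880 F1457
G01 X84.0149 Y41.7845
G01 X17.9210 Y41.7845
G01 X17.9210 Y60.2880
M5
G0 X100.6599 Y17.6264
M4 S496
G01 X95.8049 Y25.7063 F1457
G01 X92.3448 Y33.2725
G01 X90.2796 Y40.3248
G01 X89.6094 Y46.8634
G01 X90.3340 Y52.8882
G01 X92.4536 Y58.3992
G01 X95.9682 Y63.3964
G01 X100.8776 Y67.8798
M5
G0 X46.5612 Y72.9838
M4 S496
G01 X138.5739 Y119.2936 F1457
M5
G0 X79.3815 Y103.2481
M4 S496
G01 X135.6934 Y103.2481 F1457
G01 X135.6934 Y60.5717
G01 X79.3815 Y60.5717
G01 X79.3815 Y103.2481
M5
G0 X75.8415 Y32.3418
M4 S346
G01 X67.7702 Y90.8711 F2029
M5
G0 X0.0000 Y0.0000

1 u = 1 mm; y_m = 126.3731 − y.

[1] `<rect>` rectangle, #0000ff→score S496 F1457: (17.9210,60.2880) → (84.0149,60.2880) → (84.0149,41.7845) → (17.9210,41.7845) → (17.9210,60.2880) (closed)

[2] `<path>` quadratic bezier, #0000ff→score S496 F1457: (100.6599,17.6264) → (95.8049,25.7063) → (92.3448,33.2725) → (90.2796,40.3248) → (89.6094,46.8634) → (90.3340,52.8882) → (92.4536,58.3992) → (95.9682,63.3964) → (100.8776,67.8798)

[3] `<line>` line segment, #0000ff→score S496 F1457: (46.5612,72.9838) → (138.5739,119.2936)

[4] `<rect>` rectangle, #0000ff→score S496 F1457: (79.3815,103.2481) → (135.6934,103.2481) → (135.6934,60.5717) → (79.3815,60.5717) → (79.3815,103.2481) (closed)

[5] `<polyline>` line segment, #000000→engrave S346 F2029: (75.8415,32.3418) → (67.7702,90.8711)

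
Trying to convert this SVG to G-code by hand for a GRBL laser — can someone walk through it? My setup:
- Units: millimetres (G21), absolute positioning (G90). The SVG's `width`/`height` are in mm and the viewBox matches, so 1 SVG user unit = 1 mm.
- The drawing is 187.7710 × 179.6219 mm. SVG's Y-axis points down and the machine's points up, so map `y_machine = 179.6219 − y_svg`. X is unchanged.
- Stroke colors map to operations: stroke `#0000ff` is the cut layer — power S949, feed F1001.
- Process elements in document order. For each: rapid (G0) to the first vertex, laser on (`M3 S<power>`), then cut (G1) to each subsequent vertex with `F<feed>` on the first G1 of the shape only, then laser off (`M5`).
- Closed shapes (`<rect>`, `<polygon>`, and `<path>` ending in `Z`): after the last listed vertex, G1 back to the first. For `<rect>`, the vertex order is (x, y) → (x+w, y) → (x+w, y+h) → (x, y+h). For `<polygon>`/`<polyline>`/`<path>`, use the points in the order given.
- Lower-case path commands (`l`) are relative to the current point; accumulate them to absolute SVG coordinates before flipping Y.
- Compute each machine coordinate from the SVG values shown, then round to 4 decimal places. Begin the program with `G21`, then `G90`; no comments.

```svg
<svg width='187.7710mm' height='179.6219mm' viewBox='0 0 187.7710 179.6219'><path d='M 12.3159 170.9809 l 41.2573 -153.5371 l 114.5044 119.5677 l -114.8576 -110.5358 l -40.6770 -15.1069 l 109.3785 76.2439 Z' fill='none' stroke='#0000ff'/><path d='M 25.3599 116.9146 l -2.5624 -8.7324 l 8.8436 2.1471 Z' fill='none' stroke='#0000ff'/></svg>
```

G21
G90
G0 X12.3159 Y8.6410
M3 S949
G1 X53.5732 Y162.1781 F1001
G1 X168.0776 Y42.6104
G1 X53.2200 Y153.1462
G1 X12.5430 Y168.2531
G1 X121.9215 Y92.0092
G1 X12.3159 Y8.6410
M5
G0 X25.3599 Y62.7073
M3 S949
G1 X22.7975 Y71.4397 F1001
G1 X31.6411 Y69.2926
G1 X25.3599 Y62.7073
M5

Since the viewBox matches the mm dimensions, user units are millimetres directly. The only transform is the Y-flip y_m = 179.6219 − y_svg.

Shape 1 is a closed polygon drawn with `<path>`. Its stroke #0000ff means cut at S949, F1001. After flipping Y the toolpath is (12.3159,8.6410) → (53.5732,162.1781) → (168.0776,42.6104) → (53.2200,153.1462) → (12.5430,168.2531) → (121.9215,92.0092) → (12.3159,8.6410), returning to the start.

Shape 2 is a regular polygon drawn with `<path>`. Its stroke #0000ff means cut at S949, F1001. After flipping Y the toolpath is (25.3599,62.7073) → (22.7975,71.4397) → (31.6411,69.2926) → (25.3599,62.7073), returning to the start.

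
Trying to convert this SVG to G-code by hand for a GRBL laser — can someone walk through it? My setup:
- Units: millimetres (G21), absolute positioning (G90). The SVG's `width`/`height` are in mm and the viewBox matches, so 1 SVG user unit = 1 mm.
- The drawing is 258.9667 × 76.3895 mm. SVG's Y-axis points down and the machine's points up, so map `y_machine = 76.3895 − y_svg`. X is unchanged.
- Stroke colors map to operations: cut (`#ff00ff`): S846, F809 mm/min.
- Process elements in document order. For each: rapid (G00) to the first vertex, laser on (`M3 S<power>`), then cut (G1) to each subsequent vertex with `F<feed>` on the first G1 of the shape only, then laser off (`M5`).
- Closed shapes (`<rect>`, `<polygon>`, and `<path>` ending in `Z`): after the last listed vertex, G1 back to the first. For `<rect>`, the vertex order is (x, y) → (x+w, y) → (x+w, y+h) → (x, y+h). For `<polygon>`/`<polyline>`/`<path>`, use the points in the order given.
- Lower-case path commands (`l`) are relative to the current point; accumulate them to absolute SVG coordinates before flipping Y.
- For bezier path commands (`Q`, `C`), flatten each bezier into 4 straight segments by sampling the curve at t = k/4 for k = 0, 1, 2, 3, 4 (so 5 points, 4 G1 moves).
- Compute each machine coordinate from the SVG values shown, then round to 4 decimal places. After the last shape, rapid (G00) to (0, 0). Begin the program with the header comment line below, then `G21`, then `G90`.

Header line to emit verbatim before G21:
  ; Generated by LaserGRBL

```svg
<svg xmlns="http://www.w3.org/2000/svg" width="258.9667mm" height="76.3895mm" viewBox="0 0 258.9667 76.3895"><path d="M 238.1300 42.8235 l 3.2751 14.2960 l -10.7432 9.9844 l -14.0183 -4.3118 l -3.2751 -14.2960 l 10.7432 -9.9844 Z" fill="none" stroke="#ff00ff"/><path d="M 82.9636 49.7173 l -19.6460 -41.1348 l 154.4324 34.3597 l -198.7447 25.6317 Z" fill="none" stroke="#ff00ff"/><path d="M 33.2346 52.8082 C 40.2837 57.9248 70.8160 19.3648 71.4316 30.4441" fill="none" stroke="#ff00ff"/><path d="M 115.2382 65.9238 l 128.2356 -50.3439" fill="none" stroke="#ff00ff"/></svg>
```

1 u = 1 mm; y_m = 76.3895 − y.

[1] `<path>` regular polygon, #ff00ff→cut S846 F809: (238.1300,33.5660) → (241.4051,19.2700) → (230.6619,9.2856) → (216.6436,13.5974) → (213.3685,27.8934) → (224.1117,37.8778) → (238.1300,33.5660) (closed)

[2] `<path>` closed polygon, #ff00ff→cut S846 F809: (82.9636,26.6722) → (63.3176,67.8070) → (217.7500,33.4473) → (19.0053,7.8156) → (82.9636,26.6722) (closed)

[3] `<path>` cubic bezier, #ff00ff→cut S846 F809: (33.2346,23.5813) → (42.0902,26.4752) → (54.7457,36.9994) → (66.1949,46.4056) → (71.4316,45.9454)

[4] `<path>` line segment, #ff00ff→cut S846 F809: (115.2382,10.4657) → (243.4738,60.8096)

; Generated by LaserGRBL
G21
G90
G00 X238.1300 Y33.5660
M3 S846
G1 X241.4051 Y19.2700 F809
G1 X230.6619 Y9.2856
G1 X216.6436 Y13.5974
G1 X213.3685 Y27.8934
G1 X224.1117 Y37.8778
G1 X238.1300 Y33.5660
M5
G00 X82.9636 Y26.6722
M3 S846
G1 X63.3176 Y67.8070 F809
G1 X217.7500 Y33.4473
G1 X19.0053 Y7.8156
G1 X82.9636 Y26.6722
M5
G00 X33.2346 Y23.5813
M3 S846
G1 X42.0902 Y26.4752 F809
G1 X54.7457 Y36.9994
G1 X66.1949 Y46.4056
G1 X71.4316 Y45.9454
M5
G00 X115.2382 Y10.4657
M3 S846
G1 X243.4738 Y60.8096 F809
M5
G00 X0.0000 Y0.0000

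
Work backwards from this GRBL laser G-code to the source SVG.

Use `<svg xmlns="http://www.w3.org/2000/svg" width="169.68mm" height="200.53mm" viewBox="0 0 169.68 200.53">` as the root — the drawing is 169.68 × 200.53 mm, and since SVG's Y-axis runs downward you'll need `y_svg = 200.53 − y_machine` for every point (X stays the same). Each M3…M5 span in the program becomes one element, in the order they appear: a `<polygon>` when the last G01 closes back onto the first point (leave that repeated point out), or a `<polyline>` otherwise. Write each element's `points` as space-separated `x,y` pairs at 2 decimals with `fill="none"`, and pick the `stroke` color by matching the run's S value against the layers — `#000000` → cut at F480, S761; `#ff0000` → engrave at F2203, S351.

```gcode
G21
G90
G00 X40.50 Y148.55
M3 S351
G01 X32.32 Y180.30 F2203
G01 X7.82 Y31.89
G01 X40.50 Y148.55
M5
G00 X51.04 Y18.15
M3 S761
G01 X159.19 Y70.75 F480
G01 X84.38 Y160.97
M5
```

Machine Y-up, SVG Y-down with viewBox height 200.53, so y_svg = 200.53 − y_machine; X carries over.

Run 1: the run's S351 means `#ff0000` (engrave). The run returns to its start, so emit a `<polygon>` with points (Y-flipped): 40.50,51.98 32.32,20.23 7.82,168.64.

Run 2: power S761 maps to stroke `#000000` (cut). The run is open, so emit a `<polyline>` with points (Y-flipped): 51.04,182.38 159.19,129.78 84.38,39.56.

<svg xmlns="http://www.w3.org/2000/svg" width="169.68mm" height="200.53mm" viewBox="0 0 169.68 200.53">
  <polygon points="40.50,51.98 32.32,20.23 7.82,168.64" fill="none" stroke="#ff0000"/>
  <polyline points="51.04,182.38 159.19,129.78 84.38,39.56" fill="none" stroke="#000000"/>
</svg>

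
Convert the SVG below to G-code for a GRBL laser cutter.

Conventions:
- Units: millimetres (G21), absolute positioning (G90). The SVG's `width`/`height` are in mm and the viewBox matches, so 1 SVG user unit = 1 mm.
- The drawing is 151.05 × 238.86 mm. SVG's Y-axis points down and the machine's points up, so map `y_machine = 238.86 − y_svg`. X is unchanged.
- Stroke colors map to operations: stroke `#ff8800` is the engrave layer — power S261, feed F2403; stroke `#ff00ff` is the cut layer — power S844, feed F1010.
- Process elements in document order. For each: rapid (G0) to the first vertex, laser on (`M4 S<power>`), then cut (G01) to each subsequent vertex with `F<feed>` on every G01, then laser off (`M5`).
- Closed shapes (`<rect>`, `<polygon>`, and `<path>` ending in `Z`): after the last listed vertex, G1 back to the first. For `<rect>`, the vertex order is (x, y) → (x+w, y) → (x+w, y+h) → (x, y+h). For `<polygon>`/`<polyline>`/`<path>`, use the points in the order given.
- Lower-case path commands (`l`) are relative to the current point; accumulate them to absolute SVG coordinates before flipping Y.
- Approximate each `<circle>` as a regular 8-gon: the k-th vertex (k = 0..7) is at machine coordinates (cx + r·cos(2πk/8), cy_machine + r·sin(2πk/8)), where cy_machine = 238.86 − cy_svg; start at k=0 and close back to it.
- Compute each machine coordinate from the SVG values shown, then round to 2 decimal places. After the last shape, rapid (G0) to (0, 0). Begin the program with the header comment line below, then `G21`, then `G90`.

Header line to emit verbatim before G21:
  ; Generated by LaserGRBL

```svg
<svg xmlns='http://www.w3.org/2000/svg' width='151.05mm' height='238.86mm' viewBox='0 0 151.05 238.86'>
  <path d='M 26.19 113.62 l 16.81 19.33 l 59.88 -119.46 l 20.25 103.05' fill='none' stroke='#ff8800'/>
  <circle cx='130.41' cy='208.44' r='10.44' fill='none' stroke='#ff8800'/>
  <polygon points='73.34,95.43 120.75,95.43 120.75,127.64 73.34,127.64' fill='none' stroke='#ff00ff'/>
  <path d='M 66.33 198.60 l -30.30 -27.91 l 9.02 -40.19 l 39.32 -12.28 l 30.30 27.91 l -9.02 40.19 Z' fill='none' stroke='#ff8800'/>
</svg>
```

; Generated by LaserGRBL
G21
G90
G0 X26.19 Y125.24
M4 S261
G01 X43.00 Y105.91 F2403
G01 X102.88 Y225.37 F2403
G01 X123.13 Y122.32 F2403
M5
G0 X140.85 Y30.42
M4 S261
G01 X137.79 Y37.80 F2403
G01 X130.41 Y40.86 F2403
G01 X123.03 Y37.80 F2403
G01 X119.97 Y30.42 F2403
G01 X123.03 Y23.04 F2403
G01 X130.41 Y19.98 F2403
G01 X137.79 Y23.04 F2403
G01 X140.85 Y30.42 F2403
M5
G0 X73.34 Y143.43
M4 S844
G01 X120.75 Y143.43 F1010
G01 X120.75 Y111.22 F1010
G01 X73.34 Y111.22 F1010
G01 X73.34 Y143.43 F1010
M5
G0 X66.33 Y40.26
M4 S261
G01 X36.03 Y68.17 F2403
G01 X45.05 Y108.36 F2403
G01 X84.37 Y120.64 F2403
G01 X114.67 Y92.73 F2403
G01 X105.65 Y52.54 F2403
G01 X66.33 Y40.26 F2403
M5
G0 X0.00 Y0.00

viewBox `0 0 151.05 238.86` with mm width/height → 1 unit = 1 mm. Flip: y_m = 238.86 − y_svg.

**Shape 1** — `<path>` open polyline, stroke `#ff8800` → engrave (S261, F2403). Machine vertices: (26.19,125.24) → (43.00,105.91) → (102.88,225.37) → (123.13,122.32). Open path.

**Shape 2** — `<circle>` circle, stroke `#ff8800` → engrave (S261, F2403). Machine vertices: (140.85,30.42) → (137.79,37.80) → (130.41,40.86) → (123.03,37.80) → (119.97,30.42) → (123.03,23.04) → (130.41,19.98) → (137.79,23.04) → (140.85,30.42). Closed: final G1 returns to the first vertex.

**Shape 3** — `<polygon>` rectangle, stroke `#ff00ff` → cut (S844, F1010). Machine vertices: (73.34,143.43) → (120.75,143.43) → (120.75,111.22) → (73.34,111.22) → (73.34,143.43). Closed: final G1 returns to the first vertex.

**Shape 4** — `<path>` regular polygon, stroke `#ff8800` → engrave (S261, F2403). Machine vertices: (66.33,40.26) → (36.03,68.17) → (45.05,108.36) → (84.37,120.64) → (114.67,92.73) → (105.65,52.54) → (66.33,40.26). Closed: final G1 returns to the first vertex.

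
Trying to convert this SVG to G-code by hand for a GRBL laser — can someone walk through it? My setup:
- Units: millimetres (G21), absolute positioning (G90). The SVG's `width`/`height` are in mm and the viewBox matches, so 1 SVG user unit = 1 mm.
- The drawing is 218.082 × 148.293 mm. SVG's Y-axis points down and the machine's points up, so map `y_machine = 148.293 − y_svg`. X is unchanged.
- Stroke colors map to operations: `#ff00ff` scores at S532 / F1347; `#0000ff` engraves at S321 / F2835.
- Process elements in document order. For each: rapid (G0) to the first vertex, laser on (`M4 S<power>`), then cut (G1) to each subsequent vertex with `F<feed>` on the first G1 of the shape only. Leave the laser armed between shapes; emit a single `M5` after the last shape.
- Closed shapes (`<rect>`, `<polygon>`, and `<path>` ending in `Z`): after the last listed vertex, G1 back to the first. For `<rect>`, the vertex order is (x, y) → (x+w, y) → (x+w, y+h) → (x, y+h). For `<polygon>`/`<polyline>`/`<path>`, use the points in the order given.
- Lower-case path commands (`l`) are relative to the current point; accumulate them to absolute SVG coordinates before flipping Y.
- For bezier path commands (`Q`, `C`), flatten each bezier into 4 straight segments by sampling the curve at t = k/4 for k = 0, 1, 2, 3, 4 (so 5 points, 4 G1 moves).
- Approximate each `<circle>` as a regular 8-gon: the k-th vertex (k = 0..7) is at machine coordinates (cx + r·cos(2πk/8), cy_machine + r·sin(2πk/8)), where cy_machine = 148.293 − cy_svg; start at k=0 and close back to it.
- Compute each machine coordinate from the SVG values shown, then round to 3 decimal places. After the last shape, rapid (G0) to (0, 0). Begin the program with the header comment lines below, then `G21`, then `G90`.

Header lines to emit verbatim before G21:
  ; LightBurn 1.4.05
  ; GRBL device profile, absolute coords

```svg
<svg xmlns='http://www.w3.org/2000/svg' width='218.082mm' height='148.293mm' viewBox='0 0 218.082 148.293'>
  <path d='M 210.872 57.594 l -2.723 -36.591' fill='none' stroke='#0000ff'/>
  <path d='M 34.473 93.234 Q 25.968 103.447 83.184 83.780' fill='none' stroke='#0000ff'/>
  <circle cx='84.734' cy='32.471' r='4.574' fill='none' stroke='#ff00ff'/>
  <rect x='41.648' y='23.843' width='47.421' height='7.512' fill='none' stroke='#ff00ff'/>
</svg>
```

viewBox `0 0 218.082 148.293` with mm width/height → 1 unit = 1 mm. Flip: y_m = 148.293 − y_svg.

**Shape 1** — `<path>` line segment, stroke `#0000ff` → engrave (S321, F2835). Machine vertices: (210.872,90.699) → (208.149,127.290). Open path.

**Shape 2** — `<path>` quadratic bezier, stroke `#0000ff` → engrave (S321, F2835). Control points (SVG): P0=(34.473,93.234), P1=(25.968,103.447), P2=(83.184,83.780); sampled at t=k/4. Machine vertices: (34.473,55.059) → (34.328,51.820) → (42.398,52.316) → (58.684,56.547) → (83.184,64.513). Open path.

**Shape 3** — `<circle>` circle, stroke `#ff00ff` → score (S532, F1347). Machine vertices: (89.308,115.822) → (87.968,119.056) → (84.734,120.396) → (81.500,119.056) → (80.160,115.822) → (81.500,112.588) → (84.734,111.248) → (87.968,112.588) → (89.308,115.822). Closed: final G1 returns to the first vertex.

**Shape 4** — `<rect>` rectangle, stroke `#ff00ff` → score (S532, F1347). Machine vertices: (41.648,124.450) → (89.069,124.450) → (89.069,116.938) → (41.648,116.938) → (41.648,124.450). Closed: final G1 returns to the first vertex.

; LightBurn 1.4.05
; GRBL device profile, absolute coords
G21
G90
G0 X210.872 Y90.699
M4 S321
G1 X208.149 Y127.290 F2835
G0 X34.473 Y55.059
M4 S321
G1 X34.328 Y51.820 F2835
G1 X42.398 Y52.316
G1 X58.684 Y56.547
G1 X83.184 Y64.513
G0 X89.308 Y115.822
M4 S532
G1 X87.968 Y119.056 F1347
G1 X84.734 Y120.396
G1 X81.500 Y119.056
G1 X80.160 Y115.822
G1 X81.500 Y112.588
G1 X84.734 Y111.248
G1 X87.968 Y112.588
G1 X89.308 Y115.822
G0 X41.648 Y124.450
M4 S532
G1 X89.069 Y124.450 F1347
G1 X89.069 Y116.938
G1 X41.648 Y116.938
G1 X41.648 Y124.450
M5
G0 X0.000 Y0.000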